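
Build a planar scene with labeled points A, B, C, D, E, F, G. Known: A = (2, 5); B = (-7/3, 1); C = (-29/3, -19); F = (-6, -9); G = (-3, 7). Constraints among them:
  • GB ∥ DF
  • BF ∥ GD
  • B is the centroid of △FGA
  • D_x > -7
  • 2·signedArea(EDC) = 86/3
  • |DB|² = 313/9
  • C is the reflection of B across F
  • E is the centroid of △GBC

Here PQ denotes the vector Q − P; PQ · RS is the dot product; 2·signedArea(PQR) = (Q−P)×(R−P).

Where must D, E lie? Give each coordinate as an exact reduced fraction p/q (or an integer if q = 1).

1. D_x = -20/3  [GB ∥ DF ∩ BF ∥ GD]
2. D_y = -3  [GB ∥ DF ∩ BF ∥ GD]
   → D = (-20/3, -3)
3. E_x = -5  [E is the centroid of △GBC]
4. E_y = -11/3  [E is the centroid of △GBC]
   → E = (-5, -11/3)

D = (-20/3, -3)
E = (-5, -11/3)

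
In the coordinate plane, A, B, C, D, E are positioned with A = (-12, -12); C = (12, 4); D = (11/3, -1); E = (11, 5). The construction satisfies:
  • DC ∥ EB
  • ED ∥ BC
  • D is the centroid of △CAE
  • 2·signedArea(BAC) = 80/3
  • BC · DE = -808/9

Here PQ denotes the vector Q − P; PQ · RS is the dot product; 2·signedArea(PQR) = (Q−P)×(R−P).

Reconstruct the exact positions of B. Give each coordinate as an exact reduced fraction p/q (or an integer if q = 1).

1. B_x = 58/3  [ED ∥ BC ∩ DC ∥ EB]
2. B_y = 10  [ED ∥ BC ∩ DC ∥ EB]
   → B = (58/3, 10)

B = (58/3, 10)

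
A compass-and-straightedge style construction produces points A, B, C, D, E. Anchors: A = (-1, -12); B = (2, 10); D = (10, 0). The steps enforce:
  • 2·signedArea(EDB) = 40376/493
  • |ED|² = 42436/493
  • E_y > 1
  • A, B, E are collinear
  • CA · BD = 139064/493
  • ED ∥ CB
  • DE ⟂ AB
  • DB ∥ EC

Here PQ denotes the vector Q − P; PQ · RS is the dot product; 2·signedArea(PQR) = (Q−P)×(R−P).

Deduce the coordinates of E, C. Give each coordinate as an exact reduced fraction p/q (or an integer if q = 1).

1. E_x = 398/493  [A, B, E are collinear ∩ DE ⟂ AB]
2. E_y = 618/493  [A, B, E are collinear ∩ DE ⟂ AB]
   → E = (398/493, 618/493)
3. C_x = -3546/493  [ED ∥ CB ∩ DB ∥ EC]
4. C_y = 5548/493  [ED ∥ CB ∩ DB ∥ EC]
   → C = (-3546/493, 5548/493)

C = (-3546/493, 5548/493)
E = (398/493, 618/493)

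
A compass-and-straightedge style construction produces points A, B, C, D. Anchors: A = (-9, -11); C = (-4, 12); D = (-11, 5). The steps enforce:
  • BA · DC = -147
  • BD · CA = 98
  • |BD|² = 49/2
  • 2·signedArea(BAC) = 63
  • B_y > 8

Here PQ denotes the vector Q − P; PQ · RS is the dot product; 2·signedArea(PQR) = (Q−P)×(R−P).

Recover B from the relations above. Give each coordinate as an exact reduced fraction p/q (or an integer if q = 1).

1. B_x = -15/2  [BD · CA = 98 ∩ 2·signedArea(BAC) = 63]
2. B_y = 17/2  [BD · CA = 98 ∩ 2·signedArea(BAC) = 63]
   → B = (-15/2, 17/2)

B = (-15/2, 17/2)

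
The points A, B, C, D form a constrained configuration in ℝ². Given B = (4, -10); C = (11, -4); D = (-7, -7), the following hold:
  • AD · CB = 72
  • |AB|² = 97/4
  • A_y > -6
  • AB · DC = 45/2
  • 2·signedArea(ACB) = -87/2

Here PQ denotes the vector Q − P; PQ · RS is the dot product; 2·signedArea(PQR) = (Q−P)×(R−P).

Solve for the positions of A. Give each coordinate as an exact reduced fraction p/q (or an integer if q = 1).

1. A_x = 2  [AD · CB = 72 ∩ AB · DC = 45/2]
2. A_y = -11/2  [AD · CB = 72 ∩ AB · DC = 45/2]
   → A = (2, -11/2)

A = (2, -11/2)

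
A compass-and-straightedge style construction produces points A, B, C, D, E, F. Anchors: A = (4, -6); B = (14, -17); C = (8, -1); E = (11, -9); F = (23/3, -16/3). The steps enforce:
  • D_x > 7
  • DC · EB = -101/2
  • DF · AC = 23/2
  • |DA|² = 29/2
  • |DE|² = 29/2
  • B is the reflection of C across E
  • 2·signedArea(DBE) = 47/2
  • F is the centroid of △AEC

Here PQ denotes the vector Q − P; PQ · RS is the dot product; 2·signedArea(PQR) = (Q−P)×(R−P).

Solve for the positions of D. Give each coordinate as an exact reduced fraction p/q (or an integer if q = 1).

D = (15/2, -15/2)

1. D_x = 15/2  [DC · EB = -101/2 ∩ DF · AC = 23/2]
2. D_y = -15/2  [DC · EB = -101/2 ∩ DF · AC = 23/2]
   → D = (15/2, -15/2)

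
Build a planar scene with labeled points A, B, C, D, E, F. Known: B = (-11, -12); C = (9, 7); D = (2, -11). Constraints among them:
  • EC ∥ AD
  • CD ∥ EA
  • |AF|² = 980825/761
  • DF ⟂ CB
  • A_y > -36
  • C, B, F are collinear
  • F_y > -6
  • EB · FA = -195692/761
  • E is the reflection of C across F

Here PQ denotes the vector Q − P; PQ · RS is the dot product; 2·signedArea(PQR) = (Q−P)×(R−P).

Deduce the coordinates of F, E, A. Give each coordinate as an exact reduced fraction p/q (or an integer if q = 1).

A = (-17758/761, -26687/761)
E = (-12431/761, -12989/761)
F = (-2791/761, -3831/761)

1. F_x = -2791/761  [C, B, F are collinear ∩ DF ⟂ CB]
2. F_y = -3831/761  [C, B, F are collinear ∩ DF ⟂ CB]
   → F = (-2791/761, -3831/761)
3. E_x = -12431/761  [E is the reflection of C across F]
4. E_y = -12989/761  [E is the reflection of C across F]
   → E = (-12431/761, -12989/761)
5. A_x = -17758/761  [EC ∥ AD ∩ CD ∥ EA]
6. A_y = -26687/761  [EC ∥ AD ∩ CD ∥ EA]
   → A = (-17758/761, -26687/761)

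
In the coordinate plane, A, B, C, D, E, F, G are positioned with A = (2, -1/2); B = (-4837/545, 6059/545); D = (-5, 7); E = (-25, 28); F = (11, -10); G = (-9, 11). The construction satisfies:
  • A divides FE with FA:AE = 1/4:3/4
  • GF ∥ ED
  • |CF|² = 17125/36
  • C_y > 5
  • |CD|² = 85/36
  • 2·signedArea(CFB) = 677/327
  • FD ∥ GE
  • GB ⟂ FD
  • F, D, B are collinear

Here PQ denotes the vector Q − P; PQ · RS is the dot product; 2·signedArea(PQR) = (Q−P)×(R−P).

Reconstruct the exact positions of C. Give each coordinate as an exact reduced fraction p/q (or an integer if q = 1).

1. C_x = -4  [line -11509/545·x + -10832/545·y + 51452/1635 = 0 ∩ |CF|² = 17125/36]
2. C_y = 35/6  [line -11509/545·x + -10832/545·y + 51452/1635 = 0 ∩ |CF|² = 17125/36]
   → C = (-4, 35/6)

C = (-4, 35/6)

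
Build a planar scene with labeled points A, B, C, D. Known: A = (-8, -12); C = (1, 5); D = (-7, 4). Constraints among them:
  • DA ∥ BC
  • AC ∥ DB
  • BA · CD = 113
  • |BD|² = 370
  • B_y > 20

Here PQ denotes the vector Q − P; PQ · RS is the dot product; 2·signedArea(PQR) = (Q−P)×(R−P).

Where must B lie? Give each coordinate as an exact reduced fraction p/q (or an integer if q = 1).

1. B_x = 2  [DA ∥ BC ∩ AC ∥ DB]
2. B_y = 21  [DA ∥ BC ∩ AC ∥ DB]
   → B = (2, 21)

B = (2, 21)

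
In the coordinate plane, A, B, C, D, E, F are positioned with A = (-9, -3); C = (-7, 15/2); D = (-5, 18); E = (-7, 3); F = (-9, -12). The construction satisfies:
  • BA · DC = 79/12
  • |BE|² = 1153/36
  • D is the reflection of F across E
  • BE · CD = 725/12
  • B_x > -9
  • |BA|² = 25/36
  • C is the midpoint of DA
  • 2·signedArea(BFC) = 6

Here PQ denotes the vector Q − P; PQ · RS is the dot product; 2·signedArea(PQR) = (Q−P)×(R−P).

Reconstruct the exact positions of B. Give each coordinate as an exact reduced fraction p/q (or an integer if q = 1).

B = (-25/3, -5/2)

1. B_x = -25/3  [BA · DC = 79/12 ∩ 2·signedArea(BFC) = 6]
2. B_y = -5/2  [BA · DC = 79/12 ∩ 2·signedArea(BFC) = 6]
   → B = (-25/3, -5/2)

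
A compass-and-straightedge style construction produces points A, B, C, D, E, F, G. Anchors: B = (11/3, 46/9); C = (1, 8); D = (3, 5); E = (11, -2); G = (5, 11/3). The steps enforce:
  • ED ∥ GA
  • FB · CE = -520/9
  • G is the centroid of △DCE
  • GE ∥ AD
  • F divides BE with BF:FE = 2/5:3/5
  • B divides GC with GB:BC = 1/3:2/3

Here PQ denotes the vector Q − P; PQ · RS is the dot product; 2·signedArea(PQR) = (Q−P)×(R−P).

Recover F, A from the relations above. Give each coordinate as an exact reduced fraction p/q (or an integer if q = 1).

A = (-3, 32/3)
F = (33/5, 34/15)

1. F_x = 33/5  [F divides BE with BF:FE = 2/5:3/5]
2. F_y = 34/15  [F divides BE with BF:FE = 2/5:3/5]
   → F = (33/5, 34/15)
3. A_x = -3  [GE ∥ AD ∩ ED ∥ GA]
4. A_y = 32/3  [GE ∥ AD ∩ ED ∥ GA]
   → A = (-3, 32/3)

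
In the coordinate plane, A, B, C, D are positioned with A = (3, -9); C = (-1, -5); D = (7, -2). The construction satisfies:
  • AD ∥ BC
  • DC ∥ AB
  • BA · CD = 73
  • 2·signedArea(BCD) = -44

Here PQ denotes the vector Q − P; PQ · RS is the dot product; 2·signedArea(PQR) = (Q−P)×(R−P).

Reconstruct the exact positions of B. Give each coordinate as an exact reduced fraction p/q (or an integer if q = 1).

B = (-5, -12)

1. B_x = -5  [AD ∥ BC ∩ DC ∥ AB]
2. B_y = -12  [AD ∥ BC ∩ DC ∥ AB]
   → B = (-5, -12)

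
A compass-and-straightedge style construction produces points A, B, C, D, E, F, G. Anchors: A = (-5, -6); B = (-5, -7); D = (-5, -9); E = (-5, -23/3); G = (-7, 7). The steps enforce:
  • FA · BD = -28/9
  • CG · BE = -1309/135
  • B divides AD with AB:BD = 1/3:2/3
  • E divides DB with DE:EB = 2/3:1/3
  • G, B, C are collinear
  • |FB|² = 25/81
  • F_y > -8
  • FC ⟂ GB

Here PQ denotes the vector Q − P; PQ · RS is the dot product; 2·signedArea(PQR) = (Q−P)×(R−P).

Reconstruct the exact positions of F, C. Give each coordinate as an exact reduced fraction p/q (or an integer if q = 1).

1. F_y = -68/9  [FA · BD = -28/9]
2. F_x = -5  [|FB|² = 25/81]
   → F = (-5, -68/9)
3. C_x = -443/90  [G, B, C are collinear ∩ FC ⟂ GB]
4. C_y = -679/90  [G, B, C are collinear ∩ FC ⟂ GB]
   → C = (-443/90, -679/90)

C = (-443/90, -679/90)
F = (-5, -68/9)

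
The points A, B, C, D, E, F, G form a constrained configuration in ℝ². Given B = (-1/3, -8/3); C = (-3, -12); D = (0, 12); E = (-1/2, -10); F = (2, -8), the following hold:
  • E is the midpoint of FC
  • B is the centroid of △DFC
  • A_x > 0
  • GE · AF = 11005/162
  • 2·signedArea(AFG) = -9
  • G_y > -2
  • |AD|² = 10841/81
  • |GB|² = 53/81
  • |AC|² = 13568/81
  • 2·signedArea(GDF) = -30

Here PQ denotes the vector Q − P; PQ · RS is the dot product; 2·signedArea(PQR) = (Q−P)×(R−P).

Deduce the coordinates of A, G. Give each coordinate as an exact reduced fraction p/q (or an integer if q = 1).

A = (5/9, 4/9)
G = (-1/9, -17/9)

1. G_x = -1/9  [line 20·x + 2·y + 6 = 0 ∩ |GB|² = 53/81]
2. G_y = -17/9  [line 20·x + 2·y + 6 = 0 ∩ |GB|² = 53/81]
   → G = (-1/9, -17/9)
3. A_x = 5/9  [2·signedArea(AFG) = -9 ∩ GE · AF = 11005/162]
4. A_y = 4/9  [2·signedArea(AFG) = -9 ∩ GE · AF = 11005/162]
   → A = (5/9, 4/9)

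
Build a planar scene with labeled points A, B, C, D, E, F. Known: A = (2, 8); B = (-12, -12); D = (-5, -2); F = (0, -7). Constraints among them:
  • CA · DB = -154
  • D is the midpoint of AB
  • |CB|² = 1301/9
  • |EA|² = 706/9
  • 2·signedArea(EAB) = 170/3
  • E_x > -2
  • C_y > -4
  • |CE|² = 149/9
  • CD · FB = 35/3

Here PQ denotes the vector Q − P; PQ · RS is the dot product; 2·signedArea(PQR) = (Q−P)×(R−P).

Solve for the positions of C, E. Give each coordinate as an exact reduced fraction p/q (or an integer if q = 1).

C = (-10/3, -11/3)
E = (-1, -1/3)

1. C_x = -10/3  [CA · DB = -154 ∩ CD · FB = 35/3]
2. C_y = -11/3  [CA · DB = -154 ∩ CD · FB = 35/3]
   → C = (-10/3, -11/3)
3. E_x = -1  [line 20·x + -14·y + 46/3 = 0 ∩ |CE|² = 149/9]
4. E_y = -1/3  [line 20·x + -14·y + 46/3 = 0 ∩ |CE|² = 149/9]
   → E = (-1, -1/3)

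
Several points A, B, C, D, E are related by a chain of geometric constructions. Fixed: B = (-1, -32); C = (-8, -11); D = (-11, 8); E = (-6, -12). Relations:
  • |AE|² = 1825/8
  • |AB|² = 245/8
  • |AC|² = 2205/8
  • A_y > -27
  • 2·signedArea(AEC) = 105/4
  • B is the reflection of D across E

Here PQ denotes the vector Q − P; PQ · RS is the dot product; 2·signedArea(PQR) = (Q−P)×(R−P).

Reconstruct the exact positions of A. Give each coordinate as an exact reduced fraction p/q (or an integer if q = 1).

A = (-11/4, -107/4)

1. A_x = -11/4  [line -1·x + -2·y + -225/4 = 0 ∩ |AB|² = 245/8]
2. A_y = -107/4  [line -1·x + -2·y + -225/4 = 0 ∩ |AB|² = 245/8]
   → A = (-11/4, -107/4)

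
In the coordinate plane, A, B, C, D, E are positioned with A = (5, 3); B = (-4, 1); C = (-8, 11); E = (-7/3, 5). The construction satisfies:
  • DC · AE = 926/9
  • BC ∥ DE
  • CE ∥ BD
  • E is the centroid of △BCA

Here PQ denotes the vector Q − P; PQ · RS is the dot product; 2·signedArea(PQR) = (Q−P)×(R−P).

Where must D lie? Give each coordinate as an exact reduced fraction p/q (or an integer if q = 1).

1. D_x = 5/3  [BC ∥ DE ∩ CE ∥ BD]
2. D_y = -5  [BC ∥ DE ∩ CE ∥ BD]
   → D = (5/3, -5)

D = (5/3, -5)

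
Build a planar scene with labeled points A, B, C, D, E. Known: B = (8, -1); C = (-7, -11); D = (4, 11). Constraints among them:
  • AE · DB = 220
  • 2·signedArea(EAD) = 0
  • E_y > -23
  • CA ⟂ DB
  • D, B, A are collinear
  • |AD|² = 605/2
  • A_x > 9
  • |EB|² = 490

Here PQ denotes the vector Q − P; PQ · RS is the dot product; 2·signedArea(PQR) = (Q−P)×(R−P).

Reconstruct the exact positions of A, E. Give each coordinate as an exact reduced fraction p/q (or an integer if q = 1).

A = (19/2, -11/2)
E = (15, -22)

1. A_x = 19/2  [D, B, A are collinear ∩ CA ⟂ DB]
2. A_y = -11/2  [D, B, A are collinear ∩ CA ⟂ DB]
   → A = (19/2, -11/2)
3. E_x = 15  [2·signedArea(EAD) = 0 ∩ AE · DB = 220]
4. E_y = -22  [2·signedArea(EAD) = 0 ∩ AE · DB = 220]
   → E = (15, -22)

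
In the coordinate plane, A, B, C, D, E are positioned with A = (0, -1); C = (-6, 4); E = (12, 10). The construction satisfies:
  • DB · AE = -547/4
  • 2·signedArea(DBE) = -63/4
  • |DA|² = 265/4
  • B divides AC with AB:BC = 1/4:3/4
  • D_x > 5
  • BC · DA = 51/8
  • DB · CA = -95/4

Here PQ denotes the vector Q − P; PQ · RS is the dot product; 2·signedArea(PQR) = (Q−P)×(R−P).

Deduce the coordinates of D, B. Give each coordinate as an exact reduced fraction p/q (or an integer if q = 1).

1. B_x = -3/2  [B divides AC with AB:BC = 1/4:3/4]
2. B_y = 1/4  [B divides AC with AB:BC = 1/4:3/4]
   → B = (-3/2, 1/4)
3. D_x = 6  [DB · AE = -547/4 ∩ BC · DA = 51/8]
4. D_y = 9/2  [DB · AE = -547/4 ∩ BC · DA = 51/8]
   → D = (6, 9/2)

B = (-3/2, 1/4)
D = (6, 9/2)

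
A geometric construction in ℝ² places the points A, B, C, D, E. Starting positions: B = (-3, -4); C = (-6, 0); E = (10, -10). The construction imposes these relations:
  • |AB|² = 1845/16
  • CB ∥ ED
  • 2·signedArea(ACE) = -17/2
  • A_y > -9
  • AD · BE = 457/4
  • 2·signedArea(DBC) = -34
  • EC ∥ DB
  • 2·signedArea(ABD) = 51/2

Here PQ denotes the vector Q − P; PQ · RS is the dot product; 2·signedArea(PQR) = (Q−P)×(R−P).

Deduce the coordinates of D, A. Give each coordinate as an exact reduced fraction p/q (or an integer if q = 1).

A = (27/4, -17/2)
D = (13, -14)

1. D_x = 13  [EC ∥ DB ∩ CB ∥ ED]
2. D_y = -14  [EC ∥ DB ∩ CB ∥ ED]
   → D = (13, -14)
3. A_x = 27/4  [2·signedArea(ACE) = -17/2 ∩ AD · BE = 457/4]
4. A_y = -17/2  [2·signedArea(ACE) = -17/2 ∩ AD · BE = 457/4]
   → A = (27/4, -17/2)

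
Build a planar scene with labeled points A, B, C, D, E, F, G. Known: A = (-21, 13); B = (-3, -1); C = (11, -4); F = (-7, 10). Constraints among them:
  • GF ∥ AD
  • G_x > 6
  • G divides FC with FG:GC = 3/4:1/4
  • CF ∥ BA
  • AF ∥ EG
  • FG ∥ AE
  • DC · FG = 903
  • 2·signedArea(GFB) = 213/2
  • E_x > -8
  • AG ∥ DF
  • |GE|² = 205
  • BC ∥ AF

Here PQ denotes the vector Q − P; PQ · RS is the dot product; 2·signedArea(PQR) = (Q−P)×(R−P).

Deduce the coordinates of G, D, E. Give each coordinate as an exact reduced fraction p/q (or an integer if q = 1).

1. G_x = 13/2  [G divides FC with FG:GC = 3/4:1/4]
2. G_y = -1/2  [G divides FC with FG:GC = 3/4:1/4]
   → G = (13/2, -1/2)
3. D_x = -69/2  [AG ∥ DF ∩ GF ∥ AD]
4. D_y = 47/2  [AG ∥ DF ∩ GF ∥ AD]
   → D = (-69/2, 47/2)
5. E_x = -15/2  [AF ∥ EG ∩ FG ∥ AE]
6. E_y = 5/2  [AF ∥ EG ∩ FG ∥ AE]
   → E = (-15/2, 5/2)

D = (-69/2, 47/2)
E = (-15/2, 5/2)
G = (13/2, -1/2)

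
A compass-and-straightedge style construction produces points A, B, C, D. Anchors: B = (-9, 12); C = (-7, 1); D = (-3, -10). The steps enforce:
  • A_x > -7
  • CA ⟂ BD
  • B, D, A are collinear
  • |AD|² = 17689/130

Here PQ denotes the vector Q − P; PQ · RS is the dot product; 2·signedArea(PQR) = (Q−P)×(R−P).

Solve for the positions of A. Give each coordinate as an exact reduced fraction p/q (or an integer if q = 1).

1. A_x = -789/130  [B, D, A are collinear ∩ CA ⟂ BD]
2. A_y = 163/130  [B, D, A are collinear ∩ CA ⟂ BD]
   → A = (-789/130, 163/130)

A = (-789/130, 163/130)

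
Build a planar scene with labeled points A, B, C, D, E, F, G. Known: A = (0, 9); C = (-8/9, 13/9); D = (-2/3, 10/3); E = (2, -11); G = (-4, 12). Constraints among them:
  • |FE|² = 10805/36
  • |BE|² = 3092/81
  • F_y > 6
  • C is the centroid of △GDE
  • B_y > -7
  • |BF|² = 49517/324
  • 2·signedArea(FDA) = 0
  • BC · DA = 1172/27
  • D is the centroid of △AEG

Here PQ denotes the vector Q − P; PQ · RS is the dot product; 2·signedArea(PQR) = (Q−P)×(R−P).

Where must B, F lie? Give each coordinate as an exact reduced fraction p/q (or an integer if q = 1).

1. B_x = -16/9  [line -2/3·x + -17/3·y + -967/27 = 0 ∩ |BE|² = 3092/81]
2. B_y = -55/9  [line -2/3·x + -17/3·y + -967/27 = 0 ∩ |BE|² = 3092/81]
   → B = (-16/9, -55/9)
3. F_x = -1/3  [line -17/3·x + 2/3·y + -6 = 0 ∩ |FE|² = 10805/36]
4. F_y = 37/6  [line -17/3·x + 2/3·y + -6 = 0 ∩ |FE|² = 10805/36]
   → F = (-1/3, 37/6)

B = (-16/9, -55/9)
F = (-1/3, 37/6)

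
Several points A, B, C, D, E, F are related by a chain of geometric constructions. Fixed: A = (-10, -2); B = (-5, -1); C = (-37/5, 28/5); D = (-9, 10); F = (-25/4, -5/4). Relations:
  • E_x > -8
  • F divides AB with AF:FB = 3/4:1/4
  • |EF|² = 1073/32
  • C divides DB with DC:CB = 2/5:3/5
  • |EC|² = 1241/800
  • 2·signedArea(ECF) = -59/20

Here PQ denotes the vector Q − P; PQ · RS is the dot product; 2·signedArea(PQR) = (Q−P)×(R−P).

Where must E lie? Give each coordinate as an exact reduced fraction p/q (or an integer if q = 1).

1. E_x = -61/8  [line 137/20·x + 23/20·y + 236/5 = 0 ∩ |EC|² = 1241/800]
2. E_y = 35/8  [line 137/20·x + 23/20·y + 236/5 = 0 ∩ |EC|² = 1241/800]
   → E = (-61/8, 35/8)

E = (-61/8, 35/8)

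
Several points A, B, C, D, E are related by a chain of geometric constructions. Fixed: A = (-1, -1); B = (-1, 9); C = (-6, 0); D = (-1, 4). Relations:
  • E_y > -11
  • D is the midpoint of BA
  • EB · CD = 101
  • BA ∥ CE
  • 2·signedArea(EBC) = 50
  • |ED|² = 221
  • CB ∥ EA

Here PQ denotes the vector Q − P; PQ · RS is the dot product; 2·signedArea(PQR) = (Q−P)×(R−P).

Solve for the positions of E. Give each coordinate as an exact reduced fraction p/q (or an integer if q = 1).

1. E_x = -6  [CB ∥ EA ∩ BA ∥ CE]
2. E_y = -10  [CB ∥ EA ∩ BA ∥ CE]
   → E = (-6, -10)

E = (-6, -10)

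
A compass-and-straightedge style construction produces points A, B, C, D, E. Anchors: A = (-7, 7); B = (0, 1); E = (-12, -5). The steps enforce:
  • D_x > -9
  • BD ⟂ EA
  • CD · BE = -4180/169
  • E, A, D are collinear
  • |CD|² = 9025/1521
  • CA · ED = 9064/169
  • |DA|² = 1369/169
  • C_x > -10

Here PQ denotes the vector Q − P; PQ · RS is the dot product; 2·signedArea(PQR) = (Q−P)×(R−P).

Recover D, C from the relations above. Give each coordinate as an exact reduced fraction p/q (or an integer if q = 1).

C = (-4579/507, 359/169)
D = (-1368/169, 739/169)

1. D_x = -1368/169  [E, A, D are collinear ∩ BD ⟂ EA]
2. D_y = 739/169  [E, A, D are collinear ∩ BD ⟂ EA]
   → D = (-1368/169, 739/169)
3. C_x = -4579/507  [CA · ED = 9064/169 ∩ CD · BE = -4180/169]
4. C_y = 359/169  [CA · ED = 9064/169 ∩ CD · BE = -4180/169]
   → C = (-4579/507, 359/169)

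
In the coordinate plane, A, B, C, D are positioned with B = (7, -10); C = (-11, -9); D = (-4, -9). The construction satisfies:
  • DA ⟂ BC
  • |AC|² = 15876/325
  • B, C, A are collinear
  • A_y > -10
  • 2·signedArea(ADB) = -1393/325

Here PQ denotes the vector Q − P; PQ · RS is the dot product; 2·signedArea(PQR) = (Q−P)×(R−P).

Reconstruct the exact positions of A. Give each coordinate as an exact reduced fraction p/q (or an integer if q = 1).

1. A_x = -1307/325  [B, C, A are collinear ∩ DA ⟂ BC]
2. A_y = -3051/325  [B, C, A are collinear ∩ DA ⟂ BC]
   → A = (-1307/325, -3051/325)

A = (-1307/325, -3051/325)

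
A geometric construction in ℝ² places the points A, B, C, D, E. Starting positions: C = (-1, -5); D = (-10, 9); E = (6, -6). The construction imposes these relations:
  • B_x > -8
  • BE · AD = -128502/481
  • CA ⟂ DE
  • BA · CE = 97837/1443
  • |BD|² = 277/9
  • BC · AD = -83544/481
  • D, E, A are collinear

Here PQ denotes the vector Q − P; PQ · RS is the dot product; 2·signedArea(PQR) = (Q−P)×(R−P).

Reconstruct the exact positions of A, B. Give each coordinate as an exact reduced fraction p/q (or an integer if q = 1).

A = (854/481, -981/481)
B = (-7, 13/3)

1. A_x = 854/481  [D, E, A are collinear ∩ CA ⟂ DE]
2. A_y = -981/481  [D, E, A are collinear ∩ CA ⟂ DE]
   → A = (854/481, -981/481)
3. B_x = -7  [BE · AD = -128502/481 ∩ BA · CE = 97837/1443]
4. B_y = 13/3  [BE · AD = -128502/481 ∩ BA · CE = 97837/1443]
   → B = (-7, 13/3)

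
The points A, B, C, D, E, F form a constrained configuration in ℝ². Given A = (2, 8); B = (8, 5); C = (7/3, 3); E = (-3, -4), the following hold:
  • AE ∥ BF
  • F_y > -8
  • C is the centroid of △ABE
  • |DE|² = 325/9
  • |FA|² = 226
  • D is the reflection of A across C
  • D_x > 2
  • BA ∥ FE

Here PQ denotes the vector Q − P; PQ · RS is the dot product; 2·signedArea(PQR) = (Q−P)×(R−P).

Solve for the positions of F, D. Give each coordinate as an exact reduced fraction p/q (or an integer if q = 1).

D = (8/3, -2)
F = (3, -7)

1. F_x = 3  [BA ∥ FE ∩ AE ∥ BF]
2. F_y = -7  [BA ∥ FE ∩ AE ∥ BF]
   → F = (3, -7)
3. D_x = 8/3  [D is the reflection of A across C]
4. D_y = -2  [D is the reflection of A across C]
   → D = (8/3, -2)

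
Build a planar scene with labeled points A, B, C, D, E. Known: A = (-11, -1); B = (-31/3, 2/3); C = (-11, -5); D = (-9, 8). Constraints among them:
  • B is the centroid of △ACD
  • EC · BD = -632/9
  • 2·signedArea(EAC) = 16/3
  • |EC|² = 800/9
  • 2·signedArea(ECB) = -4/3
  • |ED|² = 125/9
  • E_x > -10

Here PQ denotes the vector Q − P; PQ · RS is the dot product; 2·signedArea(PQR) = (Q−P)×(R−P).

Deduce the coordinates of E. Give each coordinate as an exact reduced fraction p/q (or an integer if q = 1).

E = (-29/3, 13/3)

1. E_x = -29/3  [2·signedArea(EAC) = 16/3 ∩ EC · BD = -632/9]
2. E_y = 13/3  [2·signedArea(EAC) = 16/3 ∩ EC · BD = -632/9]
   → E = (-29/3, 13/3)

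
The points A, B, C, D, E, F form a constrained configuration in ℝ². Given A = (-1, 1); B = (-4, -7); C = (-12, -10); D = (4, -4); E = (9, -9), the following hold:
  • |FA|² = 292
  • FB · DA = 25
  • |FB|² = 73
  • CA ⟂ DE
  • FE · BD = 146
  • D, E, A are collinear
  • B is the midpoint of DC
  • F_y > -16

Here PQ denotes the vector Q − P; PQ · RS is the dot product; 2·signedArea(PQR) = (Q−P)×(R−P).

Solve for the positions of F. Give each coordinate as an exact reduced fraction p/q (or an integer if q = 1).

F = (-7, -15)

1. F_x = -7  [FE · BD = 146 ∩ FB · DA = 25]
2. F_y = -15  [FE · BD = 146 ∩ FB · DA = 25]
   → F = (-7, -15)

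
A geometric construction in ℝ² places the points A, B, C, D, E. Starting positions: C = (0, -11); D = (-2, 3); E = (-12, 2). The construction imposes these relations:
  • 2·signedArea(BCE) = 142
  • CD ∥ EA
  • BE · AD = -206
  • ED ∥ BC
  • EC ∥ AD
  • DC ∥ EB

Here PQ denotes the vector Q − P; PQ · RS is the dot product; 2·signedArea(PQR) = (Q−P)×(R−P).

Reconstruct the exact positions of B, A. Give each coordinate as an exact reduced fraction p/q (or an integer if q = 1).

1. B_x = -10  [ED ∥ BC ∩ DC ∥ EB]
2. B_y = -12  [ED ∥ BC ∩ DC ∥ EB]
   → B = (-10, -12)
3. A_x = -14  [EC ∥ AD ∩ CD ∥ EA]
4. A_y = 16  [EC ∥ AD ∩ CD ∥ EA]
   → A = (-14, 16)

A = (-14, 16)
B = (-10, -12)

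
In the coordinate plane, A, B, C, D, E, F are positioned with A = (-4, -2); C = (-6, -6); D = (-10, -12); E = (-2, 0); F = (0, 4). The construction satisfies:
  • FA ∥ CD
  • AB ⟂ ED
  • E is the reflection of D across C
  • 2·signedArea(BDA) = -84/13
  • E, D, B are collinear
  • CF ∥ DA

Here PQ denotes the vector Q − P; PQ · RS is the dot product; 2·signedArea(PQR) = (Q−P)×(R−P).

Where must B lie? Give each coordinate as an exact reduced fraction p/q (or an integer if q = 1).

B = (-46/13, -30/13)

1. B_x = -46/13  [E, D, B are collinear ∩ AB ⟂ ED]
2. B_y = -30/13  [E, D, B are collinear ∩ AB ⟂ ED]
   → B = (-46/13, -30/13)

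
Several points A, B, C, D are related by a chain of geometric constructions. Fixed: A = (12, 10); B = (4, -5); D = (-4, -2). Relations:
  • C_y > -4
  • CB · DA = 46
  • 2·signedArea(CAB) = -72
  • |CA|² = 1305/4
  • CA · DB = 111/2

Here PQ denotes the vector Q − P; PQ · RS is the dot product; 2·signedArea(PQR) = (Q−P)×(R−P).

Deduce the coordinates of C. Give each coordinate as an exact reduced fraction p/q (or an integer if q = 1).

1. C_x = 0  [2·signedArea(CAB) = -72 ∩ CB · DA = 46]
2. C_y = -7/2  [2·signedArea(CAB) = -72 ∩ CB · DA = 46]
   → C = (0, -7/2)

C = (0, -7/2)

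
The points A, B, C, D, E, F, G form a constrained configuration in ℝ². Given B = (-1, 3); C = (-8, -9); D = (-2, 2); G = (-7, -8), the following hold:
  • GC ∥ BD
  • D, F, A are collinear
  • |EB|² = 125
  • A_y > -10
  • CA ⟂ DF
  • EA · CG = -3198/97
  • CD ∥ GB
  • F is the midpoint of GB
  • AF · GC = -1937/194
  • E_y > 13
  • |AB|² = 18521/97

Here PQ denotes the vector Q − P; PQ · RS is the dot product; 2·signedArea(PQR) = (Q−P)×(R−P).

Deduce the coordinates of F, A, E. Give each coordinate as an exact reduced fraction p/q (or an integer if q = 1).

1. F_x = -4  [F is the midpoint of GB]
2. F_y = -5/2  [F is the midpoint of GB]
   → F = (-4, -5/2)
3. A_x = -686/97  [D, F, A are collinear ∩ CA ⟂ DF]
4. A_y = -913/97  [D, F, A are collinear ∩ CA ⟂ DF]
   → A = (-686/97, -913/97)
5. E_x = 298/97  [line -1·x + -1·y + 1599/97 = 0 ∩ |EB|² = 125]
6. E_y = 1301/97  [line -1·x + -1·y + 1599/97 = 0 ∩ |EB|² = 125]
   → E = (298/97, 1301/97)

A = (-686/97, -913/97)
E = (298/97, 1301/97)
F = (-4, -5/2)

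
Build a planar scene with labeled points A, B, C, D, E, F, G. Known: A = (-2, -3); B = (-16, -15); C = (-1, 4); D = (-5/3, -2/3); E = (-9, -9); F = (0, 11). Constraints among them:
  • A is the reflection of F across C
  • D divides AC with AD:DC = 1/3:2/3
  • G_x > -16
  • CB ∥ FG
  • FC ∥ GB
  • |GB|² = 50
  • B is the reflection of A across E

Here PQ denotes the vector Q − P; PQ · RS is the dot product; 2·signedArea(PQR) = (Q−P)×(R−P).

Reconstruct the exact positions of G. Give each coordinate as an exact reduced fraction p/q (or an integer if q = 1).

1. G_x = -15  [FC ∥ GB ∩ CB ∥ FG]
2. G_y = -8  [FC ∥ GB ∩ CB ∥ FG]
   → G = (-15, -8)

G = (-15, -8)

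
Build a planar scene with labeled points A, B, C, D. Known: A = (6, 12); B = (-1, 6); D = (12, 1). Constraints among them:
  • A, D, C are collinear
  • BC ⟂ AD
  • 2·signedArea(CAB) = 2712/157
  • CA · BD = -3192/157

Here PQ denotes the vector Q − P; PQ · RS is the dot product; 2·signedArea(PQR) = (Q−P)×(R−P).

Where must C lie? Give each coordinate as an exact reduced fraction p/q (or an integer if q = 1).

C = (1086/157, 1620/157)

1. C_x = 1086/157  [A, D, C are collinear ∩ BC ⟂ AD]
2. C_y = 1620/157  [A, D, C are collinear ∩ BC ⟂ AD]
   → C = (1086/157, 1620/157)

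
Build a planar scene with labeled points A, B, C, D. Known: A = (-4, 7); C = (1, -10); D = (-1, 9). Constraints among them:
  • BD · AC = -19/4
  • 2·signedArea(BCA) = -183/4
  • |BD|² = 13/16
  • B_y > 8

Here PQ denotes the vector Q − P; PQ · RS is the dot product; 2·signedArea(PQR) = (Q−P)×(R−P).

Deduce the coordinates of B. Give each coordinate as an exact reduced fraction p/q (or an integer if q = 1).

B = (-7/4, 17/2)

1. B_x = -7/4  [2·signedArea(BCA) = -183/4 ∩ BD · AC = -19/4]
2. B_y = 17/2  [2·signedArea(BCA) = -183/4 ∩ BD · AC = -19/4]
   → B = (-7/4, 17/2)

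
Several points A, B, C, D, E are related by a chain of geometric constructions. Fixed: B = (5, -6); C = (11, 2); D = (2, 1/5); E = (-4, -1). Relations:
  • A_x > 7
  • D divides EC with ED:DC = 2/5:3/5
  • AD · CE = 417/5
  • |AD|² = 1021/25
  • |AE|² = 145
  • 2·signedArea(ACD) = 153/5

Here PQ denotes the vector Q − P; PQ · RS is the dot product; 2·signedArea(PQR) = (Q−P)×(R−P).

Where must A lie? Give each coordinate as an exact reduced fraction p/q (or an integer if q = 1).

A = (8, -2)

1. A_x = 8  [AD · CE = 417/5 ∩ 2·signedArea(ACD) = 153/5]
2. A_y = -2  [AD · CE = 417/5 ∩ 2·signedArea(ACD) = 153/5]
   → A = (8, -2)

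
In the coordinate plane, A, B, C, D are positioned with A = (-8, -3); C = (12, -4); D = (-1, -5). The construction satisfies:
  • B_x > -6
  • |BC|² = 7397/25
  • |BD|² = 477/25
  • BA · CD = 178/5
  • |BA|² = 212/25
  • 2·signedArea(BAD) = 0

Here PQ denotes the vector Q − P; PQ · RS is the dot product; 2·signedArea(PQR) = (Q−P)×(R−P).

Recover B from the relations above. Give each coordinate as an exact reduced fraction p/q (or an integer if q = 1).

1. B_x = -26/5  [2·signedArea(BAD) = 0 ∩ BA · CD = 178/5]
2. B_y = -19/5  [2·signedArea(BAD) = 0 ∩ BA · CD = 178/5]
   → B = (-26/5, -19/5)

B = (-26/5, -19/5)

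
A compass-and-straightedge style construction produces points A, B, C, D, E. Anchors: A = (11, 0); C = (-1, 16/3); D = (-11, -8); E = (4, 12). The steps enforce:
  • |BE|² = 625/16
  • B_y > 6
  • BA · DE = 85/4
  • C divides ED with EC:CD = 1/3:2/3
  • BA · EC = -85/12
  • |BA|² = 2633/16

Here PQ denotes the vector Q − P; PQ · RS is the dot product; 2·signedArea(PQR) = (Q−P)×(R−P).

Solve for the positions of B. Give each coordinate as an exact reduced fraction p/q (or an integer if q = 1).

1. B_x = 1/4  [line 5·x + 20/3·y + -575/12 = 0 ∩ |BA|² = 2633/16]
2. B_y = 7  [line 5·x + 20/3·y + -575/12 = 0 ∩ |BA|² = 2633/16]
   → B = (1/4, 7)

B = (1/4, 7)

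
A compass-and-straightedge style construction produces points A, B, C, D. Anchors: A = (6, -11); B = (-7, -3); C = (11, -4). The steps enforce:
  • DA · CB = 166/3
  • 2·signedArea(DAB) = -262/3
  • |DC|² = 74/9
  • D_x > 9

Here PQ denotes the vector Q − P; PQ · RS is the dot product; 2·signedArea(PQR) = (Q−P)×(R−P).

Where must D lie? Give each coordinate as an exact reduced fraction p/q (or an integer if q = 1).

1. D_x = 28/3  [2·signedArea(DAB) = -262/3 ∩ DA · CB = 166/3]
2. D_y = -19/3  [2·signedArea(DAB) = -262/3 ∩ DA · CB = 166/3]
   → D = (28/3, -19/3)

D = (28/3, -19/3)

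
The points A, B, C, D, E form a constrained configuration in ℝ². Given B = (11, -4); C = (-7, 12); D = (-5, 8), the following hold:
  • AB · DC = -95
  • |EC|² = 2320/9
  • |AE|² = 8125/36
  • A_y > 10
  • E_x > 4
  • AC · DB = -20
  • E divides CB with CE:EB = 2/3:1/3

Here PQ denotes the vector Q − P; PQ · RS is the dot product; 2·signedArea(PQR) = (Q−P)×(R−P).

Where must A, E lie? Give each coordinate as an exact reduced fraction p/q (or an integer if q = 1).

1. A_x = -13/2  [AC · DB = -20 ∩ AB · DC = -95]
2. A_y = 11  [AC · DB = -20 ∩ AB · DC = -95]
   → A = (-13/2, 11)
3. E_x = 5  [E divides CB with CE:EB = 2/3:1/3]
4. E_y = 4/3  [E divides CB with CE:EB = 2/3:1/3]
   → E = (5, 4/3)

A = (-13/2, 11)
E = (5, 4/3)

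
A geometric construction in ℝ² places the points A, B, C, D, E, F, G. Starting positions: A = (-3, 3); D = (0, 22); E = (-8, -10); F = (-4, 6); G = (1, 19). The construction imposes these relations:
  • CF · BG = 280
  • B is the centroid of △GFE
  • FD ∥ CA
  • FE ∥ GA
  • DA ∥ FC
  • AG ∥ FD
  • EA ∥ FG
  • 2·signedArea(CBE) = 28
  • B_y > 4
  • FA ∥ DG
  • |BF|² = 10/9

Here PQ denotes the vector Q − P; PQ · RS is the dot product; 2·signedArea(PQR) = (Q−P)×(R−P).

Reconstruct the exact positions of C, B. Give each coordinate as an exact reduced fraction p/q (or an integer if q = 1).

B = (-11/3, 5)
C = (-7, -13)

1. C_x = -7  [FD ∥ CA ∩ DA ∥ FC]
2. C_y = -13  [FD ∥ CA ∩ DA ∥ FC]
   → C = (-7, -13)
3. B_x = -11/3  [B is the centroid of △GFE]
4. B_y = 5  [B is the centroid of △GFE]
   → B = (-11/3, 5)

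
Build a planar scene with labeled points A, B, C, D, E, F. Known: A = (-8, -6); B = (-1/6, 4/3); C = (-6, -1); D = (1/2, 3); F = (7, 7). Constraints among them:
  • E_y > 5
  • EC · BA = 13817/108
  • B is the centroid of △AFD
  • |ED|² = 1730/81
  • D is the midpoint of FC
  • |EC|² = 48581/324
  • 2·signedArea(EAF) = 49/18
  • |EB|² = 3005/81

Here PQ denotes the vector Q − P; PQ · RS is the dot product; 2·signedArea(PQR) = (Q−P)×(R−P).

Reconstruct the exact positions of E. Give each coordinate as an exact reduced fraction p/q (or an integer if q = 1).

E = (83/18, 46/9)

1. E_x = 83/18  [EC · BA = 13817/108 ∩ 2·signedArea(EAF) = 49/18]
2. E_y = 46/9  [EC · BA = 13817/108 ∩ 2·signedArea(EAF) = 49/18]
   → E = (83/18, 46/9)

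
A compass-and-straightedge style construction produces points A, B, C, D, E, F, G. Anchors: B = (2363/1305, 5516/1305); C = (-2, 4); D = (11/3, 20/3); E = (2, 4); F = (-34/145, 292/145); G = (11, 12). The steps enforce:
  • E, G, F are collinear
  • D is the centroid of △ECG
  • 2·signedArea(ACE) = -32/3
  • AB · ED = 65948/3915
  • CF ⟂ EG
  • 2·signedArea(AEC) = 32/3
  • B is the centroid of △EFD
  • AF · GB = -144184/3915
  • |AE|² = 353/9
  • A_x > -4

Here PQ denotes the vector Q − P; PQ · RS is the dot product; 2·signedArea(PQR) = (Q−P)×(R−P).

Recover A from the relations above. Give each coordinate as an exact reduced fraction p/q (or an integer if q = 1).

1. A_x = -11/3  [AF · GB = -144184/3915 ∩ 2·signedArea(ACE) = -32/3]
2. A_y = 4/3  [AF · GB = -144184/3915 ∩ 2·signedArea(ACE) = -32/3]
   → A = (-11/3, 4/3)

A = (-11/3, 4/3)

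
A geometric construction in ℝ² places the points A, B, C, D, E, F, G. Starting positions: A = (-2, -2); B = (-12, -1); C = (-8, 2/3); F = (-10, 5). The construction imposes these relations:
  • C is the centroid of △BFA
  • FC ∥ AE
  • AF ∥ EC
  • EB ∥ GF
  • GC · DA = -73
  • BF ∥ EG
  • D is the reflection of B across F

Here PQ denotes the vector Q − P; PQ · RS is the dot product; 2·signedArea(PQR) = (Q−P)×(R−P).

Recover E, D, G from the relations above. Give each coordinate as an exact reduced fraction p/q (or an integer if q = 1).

D = (-8, 11)
E = (0, -19/3)
G = (2, -1/3)

1. E_x = 0  [AF ∥ EC ∩ FC ∥ AE]
2. E_y = -19/3  [AF ∥ EC ∩ FC ∥ AE]
   → E = (0, -19/3)
3. D_x = -8  [D is the reflection of B across F]
4. D_y = 11  [D is the reflection of B across F]
   → D = (-8, 11)
5. G_x = 2  [EB ∥ GF ∩ BF ∥ EG]
6. G_y = -1/3  [EB ∥ GF ∩ BF ∥ EG]
   → G = (2, -1/3)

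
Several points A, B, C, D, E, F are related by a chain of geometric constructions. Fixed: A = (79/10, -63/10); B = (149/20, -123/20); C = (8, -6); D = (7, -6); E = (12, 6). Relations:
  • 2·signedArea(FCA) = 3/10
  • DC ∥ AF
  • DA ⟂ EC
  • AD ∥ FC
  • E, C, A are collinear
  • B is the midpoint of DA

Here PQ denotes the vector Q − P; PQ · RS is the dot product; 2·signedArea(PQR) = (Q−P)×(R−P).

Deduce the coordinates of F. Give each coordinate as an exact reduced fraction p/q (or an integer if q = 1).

1. F_x = 89/10  [AD ∥ FC ∩ DC ∥ AF]
2. F_y = -63/10  [AD ∥ FC ∩ DC ∥ AF]
   → F = (89/10, -63/10)

F = (89/10, -63/10)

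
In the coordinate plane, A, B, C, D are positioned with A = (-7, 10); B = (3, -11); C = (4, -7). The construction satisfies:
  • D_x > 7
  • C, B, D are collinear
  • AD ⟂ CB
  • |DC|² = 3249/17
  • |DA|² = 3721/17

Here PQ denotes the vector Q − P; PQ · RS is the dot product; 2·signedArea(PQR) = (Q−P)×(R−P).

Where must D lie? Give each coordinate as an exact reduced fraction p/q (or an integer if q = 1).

1. D_x = 125/17  [C, B, D are collinear ∩ AD ⟂ CB]
2. D_y = 109/17  [C, B, D are collinear ∩ AD ⟂ CB]
   → D = (125/17, 109/17)

D = (125/17, 109/17)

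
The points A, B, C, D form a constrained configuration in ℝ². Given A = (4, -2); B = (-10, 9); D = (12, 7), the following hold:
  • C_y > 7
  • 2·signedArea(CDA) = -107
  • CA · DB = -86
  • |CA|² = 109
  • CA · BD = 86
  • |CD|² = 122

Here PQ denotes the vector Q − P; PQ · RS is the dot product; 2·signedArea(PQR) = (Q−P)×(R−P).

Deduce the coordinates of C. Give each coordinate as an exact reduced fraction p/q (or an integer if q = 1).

C = (1, 8)

1. C_x = 1  [CA · DB = -86 ∩ 2·signedArea(CDA) = -107]
2. C_y = 8  [CA · DB = -86 ∩ 2·signedArea(CDA) = -107]
   → C = (1, 8)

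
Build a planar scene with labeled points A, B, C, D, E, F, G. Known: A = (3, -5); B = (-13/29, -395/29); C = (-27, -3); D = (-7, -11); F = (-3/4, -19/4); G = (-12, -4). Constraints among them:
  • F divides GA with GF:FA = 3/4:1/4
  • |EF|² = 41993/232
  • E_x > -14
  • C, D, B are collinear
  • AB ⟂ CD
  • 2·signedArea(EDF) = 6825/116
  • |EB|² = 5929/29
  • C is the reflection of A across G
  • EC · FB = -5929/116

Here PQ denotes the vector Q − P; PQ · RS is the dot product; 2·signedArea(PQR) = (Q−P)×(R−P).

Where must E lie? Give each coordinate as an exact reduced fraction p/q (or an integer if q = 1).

E = (-398/29, -241/29)

1. E_x = -398/29  [2·signedArea(EDF) = 6825/116 ∩ EC · FB = -5929/116]
2. E_y = -241/29  [2·signedArea(EDF) = 6825/116 ∩ EC · FB = -5929/116]
   → E = (-398/29, -241/29)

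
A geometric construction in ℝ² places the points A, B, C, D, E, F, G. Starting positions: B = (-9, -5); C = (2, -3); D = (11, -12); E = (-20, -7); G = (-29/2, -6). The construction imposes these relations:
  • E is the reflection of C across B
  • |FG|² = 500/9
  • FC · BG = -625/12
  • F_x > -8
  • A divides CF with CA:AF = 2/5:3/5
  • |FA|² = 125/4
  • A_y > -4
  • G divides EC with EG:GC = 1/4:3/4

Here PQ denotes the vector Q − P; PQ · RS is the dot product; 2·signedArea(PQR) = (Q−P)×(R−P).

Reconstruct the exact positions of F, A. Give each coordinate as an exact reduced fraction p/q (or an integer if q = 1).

A = (-5/3, -11/3)
F = (-43/6, -14/3)

1. F_x = -43/6  [line 11/2·x + 1·y + 529/12 = 0 ∩ |FG|² = 500/9]
2. F_y = -14/3  [line 11/2·x + 1·y + 529/12 = 0 ∩ |FG|² = 500/9]
   → F = (-43/6, -14/3)
3. A_x = -5/3  [A divides CF with CA:AF = 2/5:3/5]
4. A_y = -11/3  [A divides CF with CA:AF = 2/5:3/5]
   → A = (-5/3, -11/3)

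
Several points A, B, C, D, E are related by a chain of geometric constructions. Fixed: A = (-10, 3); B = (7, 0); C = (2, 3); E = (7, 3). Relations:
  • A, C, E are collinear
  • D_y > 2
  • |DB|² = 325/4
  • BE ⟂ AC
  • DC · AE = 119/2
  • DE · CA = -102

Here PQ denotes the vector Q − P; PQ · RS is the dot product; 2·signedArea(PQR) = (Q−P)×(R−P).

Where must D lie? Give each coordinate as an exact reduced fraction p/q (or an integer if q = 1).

1. D_x = -3/2  [DC · AE = 119/2]
2. D_y = 3  [|DB|² = 325/4]
   → D = (-3/2, 3)

D = (-3/2, 3)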